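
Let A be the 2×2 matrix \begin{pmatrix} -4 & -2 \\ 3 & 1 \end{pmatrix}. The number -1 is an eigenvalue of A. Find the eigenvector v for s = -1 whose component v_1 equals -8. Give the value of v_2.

12

A + 1I = [[-3, -2], [3, 2]].
Solving (A + 1I)v = 0 gives the eigenspace spanned by (-8, 12).
With v_1 = -8, v = (-8, 12), so v_2 = 12.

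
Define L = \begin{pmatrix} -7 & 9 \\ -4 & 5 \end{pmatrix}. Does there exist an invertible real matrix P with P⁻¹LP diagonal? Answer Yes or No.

Characteristic polynomial: p(r) = r^2 + 2r + 1 = (r + 1)^2.
r = -1 has algebraic multiplicity 2; rank(L + 1I) = 1, so geometric multiplicity = 1.
Geometric multiplicity < algebraic multiplicity, so L is not diagonalizable.

No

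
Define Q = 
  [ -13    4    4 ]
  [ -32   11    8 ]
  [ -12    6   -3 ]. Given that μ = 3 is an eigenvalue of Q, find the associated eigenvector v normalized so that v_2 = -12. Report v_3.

Q − 3I = [[-16, 4, 4], [-32, 8, 8], [-12, 6, -6]].
Solving (Q − 3I)v = 0 gives the eigenspace spanned by (-4, -12, -4).
With v_2 = -12, v = (-4, -12, -4), so v_3 = -4.

-4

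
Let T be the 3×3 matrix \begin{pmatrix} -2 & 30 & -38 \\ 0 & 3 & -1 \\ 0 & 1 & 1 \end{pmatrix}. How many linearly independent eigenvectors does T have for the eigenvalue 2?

1

T − 2I = [[-4, 30, -38], [0, 1, -1], [0, 1, -1]].
This matrix has rank 2, so its null space has dimension 3 − 2 = 1.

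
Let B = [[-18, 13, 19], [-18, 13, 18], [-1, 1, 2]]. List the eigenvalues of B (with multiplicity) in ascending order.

-5, 1, 1

Characteristic polynomial: p(λ) = λ^3 + 3λ^2 - 9λ + 5 = (λ - 1)^2(λ + 5).
Roots (with multiplicity): -5, 1, 1.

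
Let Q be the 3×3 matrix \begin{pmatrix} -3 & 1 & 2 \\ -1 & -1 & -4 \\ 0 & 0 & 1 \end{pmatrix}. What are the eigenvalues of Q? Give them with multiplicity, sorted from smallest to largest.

Characteristic polynomial: p(s) = s^3 + 3s^2 - 4 = (s - 1)(s + 2)^2.
Roots (with multiplicity): -2, -2, 1.

-2, -2, 1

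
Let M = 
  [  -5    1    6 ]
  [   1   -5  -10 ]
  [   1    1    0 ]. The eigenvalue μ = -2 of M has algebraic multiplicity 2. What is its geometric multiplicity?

M + 2I = [[-3, 1, 6], [1, -3, -10], [1, 1, 2]].
This matrix has rank 2, so its null space has dimension 3 − 2 = 1.

1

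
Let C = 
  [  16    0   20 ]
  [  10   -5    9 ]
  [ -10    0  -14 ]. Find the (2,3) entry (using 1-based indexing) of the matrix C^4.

Characteristic polynomial: λ^3 + 3λ^2 - 34λ - 120 = (λ - 6)(λ + 4)(λ + 5), so the eigenvalues are -5, -4, 6.
λ=-5: eigenvector (0, 1, 0).
λ=-4: eigenvector (-1, -1, 1).
λ=6: eigenvector (-2, -1, 1).
P = [[0, -1, -2], [1, -1, -1], [0, 1, 1]], D = diag(-5, -4, 6), P⁻¹ = [[0, 1, 1], [1, 0, 2], [-1, 0, -1]].
C⁴ = P·diag(625, 256, 1296)·P⁻¹ = [[2336, 0, 2080], [1040, 625, 1409], [-1040, 0, -784]].
The requested entry is 1409.

1409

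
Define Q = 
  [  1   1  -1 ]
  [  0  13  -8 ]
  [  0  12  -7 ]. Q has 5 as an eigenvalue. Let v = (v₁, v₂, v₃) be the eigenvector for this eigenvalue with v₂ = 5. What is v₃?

5

Q − 5I = [[-4, 1, -1], [0, 8, -8], [0, 12, -12]].
Solving (Q − 5I)v = 0 gives the eigenspace spanned by (0, 5, 5).
With v₂ = 5, v = (0, 5, 5), so v₃ = 5.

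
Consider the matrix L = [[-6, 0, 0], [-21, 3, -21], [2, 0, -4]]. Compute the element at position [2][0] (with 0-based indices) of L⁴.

Characteristic polynomial: t^3 + 7t^2 - 6t - 72 = (t - 3)(t + 4)(t + 6), so the eigenvalues are -6, -4, 3.
t=-6: eigenvector (1, 0, -1).
t=3: eigenvector (0, 1, 0).
t=-4: eigenvector (0, 3, 1).
P = [[1, 0, 0], [0, 1, 3], [-1, 0, 1]], D = diag(-6, 3, -4), P⁻¹ = [[1, 0, 0], [-3, 1, -3], [1, 0, 1]].
L⁴ = P·diag(1296, 81, 256)·P⁻¹ = [[1296, 0, 0], [525, 81, 525], [-1040, 0, 256]].
The requested entry is -1040.

-1040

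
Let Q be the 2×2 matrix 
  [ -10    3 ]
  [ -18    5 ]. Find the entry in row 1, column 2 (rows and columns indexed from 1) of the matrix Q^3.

Characteristic polynomial: r^2 + 5r + 4 = (r + 1)(r + 4), so the eigenvalues are -4, -1.
r=-4: eigenvector (1, 2).
r=-1: eigenvector (1, 3).
P = [[1, 1], [2, 3]], D = diag(-4, -1), P⁻¹ = [[3, -1], [-2, 1]].
Q³ = P·diag(-64, -1)·P⁻¹ = [[-190, 63], [-378, 125]].
The requested entry is 63.

63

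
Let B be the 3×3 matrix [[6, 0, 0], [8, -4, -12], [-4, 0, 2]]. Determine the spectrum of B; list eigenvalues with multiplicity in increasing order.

-4, 2, 6

Characteristic polynomial: p(r) = r^3 - 4r^2 - 20r + 48 = (r - 6)(r - 2)(r + 4).
Roots (with multiplicity): -4, 2, 6.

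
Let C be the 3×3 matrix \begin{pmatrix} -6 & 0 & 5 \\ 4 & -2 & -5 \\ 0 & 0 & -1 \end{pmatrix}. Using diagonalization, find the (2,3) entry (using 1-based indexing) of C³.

Characteristic polynomial: λ^3 + 9λ^2 + 20λ + 12 = (λ + 1)(λ + 2)(λ + 6), so the eigenvalues are -6, -2, -1.
λ=-2: eigenvector (0, 1, 0).
λ=-6: eigenvector (1, -1, 0).
λ=-1: eigenvector (1, -1, 1).
P = [[0, 1, 1], [1, -1, -1], [0, 0, 1]], D = diag(-2, -6, -1), P⁻¹ = [[1, 1, 0], [1, 0, -1], [0, 0, 1]].
C³ = P·diag(-8, -216, -1)·P⁻¹ = [[-216, 0, 215], [208, -8, -215], [0, 0, -1]].
The requested entry is -215.

-215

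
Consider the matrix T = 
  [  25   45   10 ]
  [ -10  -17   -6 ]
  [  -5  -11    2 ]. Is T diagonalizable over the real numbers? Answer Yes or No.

No

Characteristic polynomial: p(s) = s^3 - 10s^2 + 25s = s(s - 5)^2.
s = 5 has algebraic multiplicity 2; rank(T − 5I) = 2, so geometric multiplicity = 1.
Geometric multiplicity < algebraic multiplicity, so T is not diagonalizable.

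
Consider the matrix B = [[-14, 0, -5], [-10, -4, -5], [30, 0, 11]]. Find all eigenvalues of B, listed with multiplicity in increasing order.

-4, -4, 1

Characteristic polynomial: p(s) = s^3 + 7s^2 + 8s - 16 = (s - 1)(s + 4)^2.
Roots (with multiplicity): -4, -4, 1.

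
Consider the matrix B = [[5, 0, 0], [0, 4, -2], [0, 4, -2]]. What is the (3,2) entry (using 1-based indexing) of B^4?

32

Characteristic polynomial: s^3 - 7s^2 + 10s = s(s - 5)(s - 2), so the eigenvalues are 0, 2, 5.
s=0: eigenvector (0, 1, 2).
s=5: eigenvector (1, 0, 0).
s=2: eigenvector (0, -1, -1).
P = [[0, 1, 0], [1, 0, -1], [2, 0, -1]], D = diag(0, 5, 2), P⁻¹ = [[0, -1, 1], [1, 0, 0], [0, -2, 1]].
B⁴ = P·diag(0, 625, 16)·P⁻¹ = [[625, 0, 0], [0, 32, -16], [0, 32, -16]].
The requested entry is 32.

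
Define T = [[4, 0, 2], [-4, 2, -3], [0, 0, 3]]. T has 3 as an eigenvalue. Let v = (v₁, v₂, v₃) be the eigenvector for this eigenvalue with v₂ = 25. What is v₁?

-10

T − 3I = [[1, 0, 2], [-4, -1, -3], [0, 0, 0]].
Solving (T − 3I)v = 0 gives the eigenspace spanned by (-10, 25, 5).
With v₂ = 25, v = (-10, 25, 5), so v₁ = -10.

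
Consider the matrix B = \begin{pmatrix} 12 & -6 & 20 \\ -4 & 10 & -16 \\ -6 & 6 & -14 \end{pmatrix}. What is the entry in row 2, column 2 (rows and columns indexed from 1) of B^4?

Characteristic polynomial: r^3 - 8r^2 + 4r + 48 = (r - 6)(r - 4)(r + 2), so the eigenvalues are -2, 4, 6.
r=6: eigenvector (1, 1, 0).
r=-2: eigenvector (-1, 1, 1).
r=4: eigenvector (-1, 2, 1).
P = [[1, -1, -1], [1, 1, 2], [0, 1, 1]], D = diag(6, -2, 4), P⁻¹ = [[1, 0, 1], [1, -1, 3], [-1, 1, -2]].
B⁴ = P·diag(1296, 16, 256)·P⁻¹ = [[1536, -240, 1760], [800, 496, 320], [-240, 240, -464]].
The requested entry is 496.

496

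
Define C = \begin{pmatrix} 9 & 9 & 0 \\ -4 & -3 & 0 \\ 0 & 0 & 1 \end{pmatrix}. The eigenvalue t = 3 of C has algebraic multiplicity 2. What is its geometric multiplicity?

1

C − 3I = [[6, 9, 0], [-4, -6, 0], [0, 0, -2]].
This matrix has rank 2, so its null space has dimension 3 − 2 = 1.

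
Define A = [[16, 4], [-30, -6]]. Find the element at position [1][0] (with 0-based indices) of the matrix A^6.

Characteristic polynomial: r^2 - 10r + 24 = (r - 6)(r - 4), so the eigenvalues are 4, 6.
r=4: eigenvector (1, -3).
r=6: eigenvector (2, -5).
P = [[1, 2], [-3, -5]], D = diag(4, 6), P⁻¹ = [[-5, -2], [3, 1]].
A⁶ = P·diag(4096, 46656)·P⁻¹ = [[259456, 85120], [-638400, -208704]].
The requested entry is -638400.

-638400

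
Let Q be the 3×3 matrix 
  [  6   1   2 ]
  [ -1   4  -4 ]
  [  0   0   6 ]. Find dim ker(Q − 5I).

1

Q − 5I = [[1, 1, 2], [-1, -1, -4], [0, 0, 1]].
This matrix has rank 2, so its null space has dimension 3 − 2 = 1.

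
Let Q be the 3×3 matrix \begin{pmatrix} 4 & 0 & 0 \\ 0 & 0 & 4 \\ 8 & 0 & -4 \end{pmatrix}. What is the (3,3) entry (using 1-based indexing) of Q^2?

16

Characteristic polynomial: s^3 - 16s = s(s - 4)(s + 4), so the eigenvalues are -4, 0, 4.
s=-4: eigenvector (0, -1, 1).
s=0: eigenvector (0, 1, 0).
s=4: eigenvector (1, 1, 1).
P = [[0, 0, 1], [-1, 1, 1], [1, 0, 1]], D = diag(-4, 0, 4), P⁻¹ = [[-1, 0, 1], [-2, 1, 1], [1, 0, 0]].
Q² = P·diag(16, 0, 16)·P⁻¹ = [[16, 0, 0], [32, 0, -16], [0, 0, 16]].
The requested entry is 16.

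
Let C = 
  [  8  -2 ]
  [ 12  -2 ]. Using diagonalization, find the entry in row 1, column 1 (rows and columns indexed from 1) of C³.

Characteristic polynomial: r^2 - 6r + 8 = (r - 4)(r - 2), so the eigenvalues are 2, 4.
r=4: eigenvector (-1, -2).
r=2: eigenvector (1, 3).
P = [[-1, 1], [-2, 3]], D = diag(4, 2), P⁻¹ = [[-3, 1], [-2, 1]].
C³ = P·diag(64, 8)·P⁻¹ = [[176, -56], [336, -104]].
The requested entry is 176.

176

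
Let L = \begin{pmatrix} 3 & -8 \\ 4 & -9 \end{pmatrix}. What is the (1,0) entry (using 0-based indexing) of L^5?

Characteristic polynomial: s^2 + 6s + 5 = (s + 1)(s + 5), so the eigenvalues are -5, -1.
s=-5: eigenvector (1, 1).
s=-1: eigenvector (-2, -1).
P = [[1, -2], [1, -1]], D = diag(-5, -1), P⁻¹ = [[-1, 2], [-1, 1]].
L⁵ = P·diag(-3125, -1)·P⁻¹ = [[3123, -6248], [3124, -6249]].
The requested entry is 3124.

3124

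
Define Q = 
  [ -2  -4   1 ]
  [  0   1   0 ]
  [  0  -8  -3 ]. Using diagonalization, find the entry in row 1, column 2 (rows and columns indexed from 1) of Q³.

20

Characteristic polynomial: s^3 + 4s^2 + s - 6 = (s - 1)(s + 2)(s + 3), so the eigenvalues are -3, -2, 1.
s=-2: eigenvector (1, 0, 0).
s=1: eigenvector (-2, 1, -2).
s=-3: eigenvector (-1, 0, 1).
P = [[1, -2, -1], [0, 1, 0], [0, -2, 1]], D = diag(-2, 1, -3), P⁻¹ = [[1, 4, 1], [0, 1, 0], [0, 2, 1]].
Q³ = P·diag(-8, 1, -27)·P⁻¹ = [[-8, 20, 19], [0, 1, 0], [0, -56, -27]].
The requested entry is 20.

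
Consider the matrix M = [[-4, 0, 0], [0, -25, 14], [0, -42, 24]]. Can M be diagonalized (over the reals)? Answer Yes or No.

Yes

Characteristic polynomial: p(r) = r^3 + 5r^2 - 8r - 48 = (r - 3)(r + 4)^2.
r = -4 has algebraic multiplicity 2; rank(M + 4I) = 1, so geometric multiplicity = 2.
Every eigenvalue has geometric = algebraic multiplicity, so M is diagonalizable.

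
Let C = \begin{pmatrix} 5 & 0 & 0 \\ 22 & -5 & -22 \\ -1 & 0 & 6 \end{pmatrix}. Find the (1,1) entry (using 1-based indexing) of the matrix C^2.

25

Characteristic polynomial: λ^3 - 6λ^2 - 25λ + 150 = (λ - 6)(λ - 5)(λ + 5), so the eigenvalues are -5, 5, 6.
λ=5: eigenvector (1, 0, 1).
λ=-5: eigenvector (0, 1, 0).
λ=6: eigenvector (0, -2, 1).
P = [[1, 0, 0], [0, 1, -2], [1, 0, 1]], D = diag(5, -5, 6), P⁻¹ = [[1, 0, 0], [-2, 1, 2], [-1, 0, 1]].
C² = P·diag(25, 25, 36)·P⁻¹ = [[25, 0, 0], [22, 25, -22], [-11, 0, 36]].
The requested entry is 25.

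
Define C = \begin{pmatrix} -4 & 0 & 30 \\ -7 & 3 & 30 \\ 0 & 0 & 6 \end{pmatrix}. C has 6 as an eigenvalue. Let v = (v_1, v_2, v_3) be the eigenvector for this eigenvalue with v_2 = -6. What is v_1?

C − 6I = [[-10, 0, 30], [-7, -3, 30], [0, 0, 0]].
Solving (C − 6I)v = 0 gives the eigenspace spanned by (-6, -6, -2).
With v_2 = -6, v = (-6, -6, -2), so v_1 = -6.

-6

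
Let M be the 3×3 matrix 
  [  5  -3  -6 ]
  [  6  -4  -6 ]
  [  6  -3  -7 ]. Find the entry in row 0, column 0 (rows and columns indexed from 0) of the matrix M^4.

-509

Characteristic polynomial: t^3 + 6t^2 + 9t + 4 = (t + 1)^2(t + 4), so the eigenvalues are -4, -1, -1.
t=-4: eigenvector (1, 1, 1).
t=-1: eigenvector (1, 0, 1).
t=-1: eigenvector (1, -2, 2).
P = [[1, 1, 1], [1, 0, -2], [1, 1, 2]], D = diag(-4, -1, -1), P⁻¹ = [[-2, 1, 2], [4, -1, -3], [-1, 0, 1]].
M⁴ = P·diag(256, 1, 1)·P⁻¹ = [[-509, 255, 510], [-510, 256, 510], [-510, 255, 511]].
The requested entry is -509.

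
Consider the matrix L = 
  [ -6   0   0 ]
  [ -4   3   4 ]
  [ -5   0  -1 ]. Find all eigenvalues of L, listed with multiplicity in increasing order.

-6, -1, 3

Characteristic polynomial: p(s) = s^3 + 4s^2 - 15s - 18 = (s - 3)(s + 1)(s + 6).
Roots (with multiplicity): -6, -1, 3.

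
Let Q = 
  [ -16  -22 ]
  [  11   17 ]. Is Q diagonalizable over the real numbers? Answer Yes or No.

Yes

Characteristic polynomial: p(t) = t^2 - t - 30 = (t - 6)(t + 5).
All 2 eigenvalues are distinct, so Q is diagonalizable.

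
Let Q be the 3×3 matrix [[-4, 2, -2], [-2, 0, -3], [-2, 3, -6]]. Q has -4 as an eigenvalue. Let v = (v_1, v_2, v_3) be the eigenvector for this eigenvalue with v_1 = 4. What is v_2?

8

Q + 4I = [[0, 2, -2], [-2, 4, -3], [-2, 3, -2]].
Solving (Q + 4I)v = 0 gives the eigenspace spanned by (4, 8, 8).
With v_1 = 4, v = (4, 8, 8), so v_2 = 8.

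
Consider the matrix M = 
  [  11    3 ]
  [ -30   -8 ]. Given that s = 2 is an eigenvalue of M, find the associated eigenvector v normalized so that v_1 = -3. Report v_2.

M − 2I = [[9, 3], [-30, -10]].
Solving (M − 2I)v = 0 gives the eigenspace spanned by (-3, 9).
With v_1 = -3, v = (-3, 9), so v_2 = 9.

9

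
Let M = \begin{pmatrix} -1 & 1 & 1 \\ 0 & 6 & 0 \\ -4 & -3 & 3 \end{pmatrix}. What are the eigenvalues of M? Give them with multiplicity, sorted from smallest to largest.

Characteristic polynomial: p(μ) = μ^3 - 8μ^2 + 13μ - 6 = (μ - 6)(μ - 1)^2.
Roots (with multiplicity): 1, 1, 6.

1, 1, 6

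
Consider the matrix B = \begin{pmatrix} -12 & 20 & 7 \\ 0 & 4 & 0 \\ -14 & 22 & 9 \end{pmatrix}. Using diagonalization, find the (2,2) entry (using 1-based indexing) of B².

Characteristic polynomial: r^3 - r^2 - 22r + 40 = (r - 4)(r - 2)(r + 5), so the eigenvalues are -5, 2, 4.
r=2: eigenvector (-1, 0, -2).
r=4: eigenvector (3, 1, 4).
r=-5: eigenvector (1, 0, 1).
P = [[-1, 3, 1], [0, 1, 0], [-2, 4, 1]], D = diag(2, 4, -5), P⁻¹ = [[1, 1, -1], [0, 1, 0], [2, -2, -1]].
B² = P·diag(4, 16, 25)·P⁻¹ = [[46, -6, -21], [0, 16, 0], [42, 6, -17]].
The requested entry is 16.

16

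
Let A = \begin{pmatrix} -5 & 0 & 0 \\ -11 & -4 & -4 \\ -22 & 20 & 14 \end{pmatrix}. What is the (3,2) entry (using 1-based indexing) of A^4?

Characteristic polynomial: μ^3 - 5μ^2 - 26μ + 120 = (μ - 6)(μ - 4)(μ + 5), so the eigenvalues are -5, 4, 6.
μ=-5: eigenvector (1, 3, -2).
μ=4: eigenvector (0, 1, -2).
μ=6: eigenvector (0, -2, 5).
P = [[1, 0, 0], [3, 1, -2], [-2, -2, 5]], D = diag(-5, 4, 6), P⁻¹ = [[1, 0, 0], [-11, 5, 2], [-4, 2, 1]].
A⁴ = P·diag(625, 256, 1296)·P⁻¹ = [[625, 0, 0], [9427, -3904, -2080], [-21538, 10400, 5456]].
The requested entry is 10400.

10400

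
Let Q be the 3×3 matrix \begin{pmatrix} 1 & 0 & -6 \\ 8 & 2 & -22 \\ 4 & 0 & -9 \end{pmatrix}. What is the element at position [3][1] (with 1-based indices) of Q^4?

-1088

Characteristic polynomial: λ^3 + 6λ^2 - λ - 30 = (λ - 2)(λ + 3)(λ + 5), so the eigenvalues are -5, -3, 2.
λ=-3: eigenvector (3, 4, 2).
λ=2: eigenvector (0, 1, 0).
λ=-5: eigenvector (1, 2, 1).
P = [[3, 0, 1], [4, 1, 2], [2, 0, 1]], D = diag(-3, 2, -5), P⁻¹ = [[1, 0, -1], [0, 1, -2], [-2, 0, 3]].
Q⁴ = P·diag(81, 16, 625)·P⁻¹ = [[-1007, 0, 1632], [-2176, 16, 3394], [-1088, 0, 1713]].
The requested entry is -1088.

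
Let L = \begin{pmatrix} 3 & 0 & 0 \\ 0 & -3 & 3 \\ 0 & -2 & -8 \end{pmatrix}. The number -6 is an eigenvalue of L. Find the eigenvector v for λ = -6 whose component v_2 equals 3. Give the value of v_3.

L + 6I = [[9, 0, 0], [0, 3, 3], [0, -2, -2]].
Solving (L + 6I)v = 0 gives the eigenspace spanned by (0, 3, -3).
With v_2 = 3, v = (0, 3, -3), so v_3 = -3.

-3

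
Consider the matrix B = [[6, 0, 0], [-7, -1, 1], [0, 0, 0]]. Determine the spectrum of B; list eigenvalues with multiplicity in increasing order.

-1, 0, 6

Characteristic polynomial: p(μ) = μ^3 - 5μ^2 - 6μ = μ(μ - 6)(μ + 1).
Roots (with multiplicity): -1, 0, 6.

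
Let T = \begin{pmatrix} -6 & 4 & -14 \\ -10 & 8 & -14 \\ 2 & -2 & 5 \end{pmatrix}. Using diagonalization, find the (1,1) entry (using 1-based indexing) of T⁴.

Characteristic polynomial: μ^3 - 7μ^2 + 2μ + 40 = (μ - 5)(μ - 4)(μ + 2), so the eigenvalues are -2, 4, 5.
μ=-2: eigenvector (1, 1, 0).
μ=5: eigenvector (-2, -2, 1).
μ=4: eigenvector (-4, -3, 2).
P = [[1, -2, -4], [1, -2, -3], [0, 1, 2]], D = diag(-2, 5, 4), P⁻¹ = [[1, 0, 2], [2, -2, 1], [-1, 1, 0]].
T⁴ = P·diag(16, 625, 256)·P⁻¹ = [[-1460, 1476, -1218], [-1716, 1732, -1218], [738, -738, 625]].
The requested entry is -1460.

-1460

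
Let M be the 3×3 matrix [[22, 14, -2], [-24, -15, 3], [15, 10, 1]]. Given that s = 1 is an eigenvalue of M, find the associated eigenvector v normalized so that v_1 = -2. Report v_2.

3

M − 1I = [[21, 14, -2], [-24, -16, 3], [15, 10, 0]].
Solving (M − 1I)v = 0 gives the eigenspace spanned by (-2, 3, 0).
With v_1 = -2, v = (-2, 3, 0), so v_2 = 3.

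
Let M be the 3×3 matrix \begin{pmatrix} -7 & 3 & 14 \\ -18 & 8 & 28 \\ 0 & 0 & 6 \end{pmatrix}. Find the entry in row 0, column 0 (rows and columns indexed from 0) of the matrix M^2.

Characteristic polynomial: s^3 - 7s^2 + 4s + 12 = (s - 6)(s - 2)(s + 1), so the eigenvalues are -1, 2, 6.
s=2: eigenvector (-1, -3, 0).
s=-1: eigenvector (1, 2, 0).
s=6: eigenvector (2, 4, 1).
P = [[-1, 1, 2], [-3, 2, 4], [0, 0, 1]], D = diag(2, -1, 6), P⁻¹ = [[2, -1, 0], [3, -1, -2], [0, 0, 1]].
M² = P·diag(4, 1, 36)·P⁻¹ = [[-5, 3, 70], [-18, 10, 140], [0, 0, 36]].
The requested entry is -5.

-5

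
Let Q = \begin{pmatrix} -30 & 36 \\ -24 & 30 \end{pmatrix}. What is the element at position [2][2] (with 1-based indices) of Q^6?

Characteristic polynomial: λ^2 - 36 = (λ - 6)(λ + 6), so the eigenvalues are -6, 6.
λ=-6: eigenvector (-3, -2).
λ=6: eigenvector (1, 1).
P = [[-3, 1], [-2, 1]], D = diag(-6, 6), P⁻¹ = [[-1, 1], [-2, 3]].
Q⁶ = P·diag(46656, 46656)·P⁻¹ = [[46656, 0], [0, 46656]].
The requested entry is 46656.

46656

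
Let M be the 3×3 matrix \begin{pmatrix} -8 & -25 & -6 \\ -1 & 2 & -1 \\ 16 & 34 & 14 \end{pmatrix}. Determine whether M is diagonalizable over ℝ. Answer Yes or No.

Characteristic polynomial: p(λ) = λ^3 - 8λ^2 + 5λ + 50 = (λ - 5)^2(λ + 2).
λ = 5 has algebraic multiplicity 2; rank(M − 5I) = 2, so geometric multiplicity = 1.
Geometric multiplicity < algebraic multiplicity, so M is not diagonalizable.

No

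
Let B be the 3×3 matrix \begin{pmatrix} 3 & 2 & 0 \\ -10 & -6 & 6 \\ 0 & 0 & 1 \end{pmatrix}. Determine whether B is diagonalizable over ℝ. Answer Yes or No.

Characteristic polynomial: p(μ) = μ^3 + 2μ^2 - μ - 2 = (μ - 1)(μ + 1)(μ + 2).
All 3 eigenvalues are distinct, so B is diagonalizable.

Yes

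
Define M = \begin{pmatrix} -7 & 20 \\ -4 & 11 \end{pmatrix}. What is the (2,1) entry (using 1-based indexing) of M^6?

-1456

Characteristic polynomial: s^2 - 4s + 3 = (s - 3)(s - 1), so the eigenvalues are 1, 3.
s=1: eigenvector (5, 2).
s=3: eigenvector (2, 1).
P = [[5, 2], [2, 1]], D = diag(1, 3), P⁻¹ = [[1, -2], [-2, 5]].
M⁶ = P·diag(1, 729)·P⁻¹ = [[-2911, 7280], [-1456, 3641]].
The requested entry is -1456.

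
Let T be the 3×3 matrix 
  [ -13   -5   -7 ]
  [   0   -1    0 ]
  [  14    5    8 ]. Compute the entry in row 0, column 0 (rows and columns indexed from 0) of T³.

Characteristic polynomial: μ^3 + 6μ^2 - μ - 6 = (μ - 1)(μ + 1)(μ + 6), so the eigenvalues are -6, -1, 1.
μ=-6: eigenvector (1, 0, -1).
μ=-1: eigenvector (-1, 1, 1).
μ=1: eigenvector (-1, 0, 2).
P = [[1, -1, -1], [0, 1, 0], [-1, 1, 2]], D = diag(-6, -1, 1), P⁻¹ = [[2, 1, 1], [0, 1, 0], [1, 0, 1]].
T³ = P·diag(-216, -1, 1)·P⁻¹ = [[-433, -215, -217], [0, -1, 0], [434, 215, 218]].
The requested entry is -433.

-433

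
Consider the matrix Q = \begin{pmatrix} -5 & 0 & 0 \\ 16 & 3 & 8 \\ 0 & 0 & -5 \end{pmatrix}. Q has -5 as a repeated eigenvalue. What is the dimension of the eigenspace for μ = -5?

2

Q + 5I = [[0, 0, 0], [16, 8, 8], [0, 0, 0]].
This matrix has rank 1, so its null space has dimension 3 − 1 = 2.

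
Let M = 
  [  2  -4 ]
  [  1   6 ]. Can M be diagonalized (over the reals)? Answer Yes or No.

Characteristic polynomial: p(λ) = λ^2 - 8λ + 16 = (λ - 4)^2.
λ = 4 has algebraic multiplicity 2; rank(M − 4I) = 1, so geometric multiplicity = 1.
Geometric multiplicity < algebraic multiplicity, so M is not diagonalizable.

No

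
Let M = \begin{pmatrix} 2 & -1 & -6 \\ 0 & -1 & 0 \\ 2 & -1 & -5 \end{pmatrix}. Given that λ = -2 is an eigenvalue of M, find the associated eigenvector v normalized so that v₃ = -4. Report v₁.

-6

M + 2I = [[4, -1, -6], [0, 1, 0], [2, -1, -3]].
Solving (M + 2I)v = 0 gives the eigenspace spanned by (-6, 0, -4).
With v₃ = -4, v = (-6, 0, -4), so v₁ = -6.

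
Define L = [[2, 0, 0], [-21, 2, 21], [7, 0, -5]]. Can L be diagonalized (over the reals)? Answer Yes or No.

Characteristic polynomial: p(λ) = λ^3 + λ^2 - 16λ + 20 = (λ - 2)^2(λ + 5).
λ = 2 has algebraic multiplicity 2; rank(L − 2I) = 1, so geometric multiplicity = 2.
Every eigenvalue has geometric = algebraic multiplicity, so L is diagonalizable.

Yes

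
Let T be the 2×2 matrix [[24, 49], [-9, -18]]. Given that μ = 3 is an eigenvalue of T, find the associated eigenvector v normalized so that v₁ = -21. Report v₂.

T − 3I = [[21, 49], [-9, -21]].
Solving (T − 3I)v = 0 gives the eigenspace spanned by (-21, 9).
With v₁ = -21, v = (-21, 9), so v₂ = 9.

9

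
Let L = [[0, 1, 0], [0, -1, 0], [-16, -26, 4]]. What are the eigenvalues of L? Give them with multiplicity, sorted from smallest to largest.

Characteristic polynomial: p(μ) = μ^3 - 3μ^2 - 4μ = μ(μ - 4)(μ + 1).
Roots (with multiplicity): -1, 0, 4.

-1, 0, 4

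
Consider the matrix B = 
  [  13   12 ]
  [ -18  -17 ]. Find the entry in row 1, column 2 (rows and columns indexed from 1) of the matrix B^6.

-31248

Characteristic polynomial: s^2 + 4s - 5 = (s - 1)(s + 5), so the eigenvalues are -5, 1.
s=1: eigenvector (1, -1).
s=-5: eigenvector (-2, 3).
P = [[1, -2], [-1, 3]], D = diag(1, -5), P⁻¹ = [[3, 2], [1, 1]].
B⁶ = P·diag(1, 15625)·P⁻¹ = [[-31247, -31248], [46872, 46873]].
The requested entry is -31248.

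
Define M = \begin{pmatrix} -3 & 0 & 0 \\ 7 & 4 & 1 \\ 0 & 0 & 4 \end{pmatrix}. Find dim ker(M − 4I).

M − 4I = [[-7, 0, 0], [7, 0, 1], [0, 0, 0]].
This matrix has rank 2, so its null space has dimension 3 − 2 = 1.

1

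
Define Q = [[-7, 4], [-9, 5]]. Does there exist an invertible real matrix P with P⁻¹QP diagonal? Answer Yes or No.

No

Characteristic polynomial: p(λ) = λ^2 + 2λ + 1 = (λ + 1)^2.
λ = -1 has algebraic multiplicity 2; rank(Q + 1I) = 1, so geometric multiplicity = 1.
Geometric multiplicity < algebraic multiplicity, so Q is not diagonalizable.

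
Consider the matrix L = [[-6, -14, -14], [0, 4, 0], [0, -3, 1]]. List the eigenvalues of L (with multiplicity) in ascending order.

Characteristic polynomial: p(t) = t^3 + t^2 - 26t + 24 = (t - 4)(t - 1)(t + 6).
Roots (with multiplicity): -6, 1, 4.

-6, 1, 4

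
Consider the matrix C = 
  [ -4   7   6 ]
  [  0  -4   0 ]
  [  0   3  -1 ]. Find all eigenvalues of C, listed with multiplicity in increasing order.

-4, -4, -1

Characteristic polynomial: p(r) = r^3 + 9r^2 + 24r + 16 = (r + 1)(r + 4)^2.
Roots (with multiplicity): -4, -4, -1.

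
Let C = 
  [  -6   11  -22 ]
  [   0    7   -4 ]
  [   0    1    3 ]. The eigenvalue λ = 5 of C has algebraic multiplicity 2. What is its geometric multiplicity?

C − 5I = [[-11, 11, -22], [0, 2, -4], [0, 1, -2]].
This matrix has rank 2, so its null space has dimension 3 − 2 = 1.

1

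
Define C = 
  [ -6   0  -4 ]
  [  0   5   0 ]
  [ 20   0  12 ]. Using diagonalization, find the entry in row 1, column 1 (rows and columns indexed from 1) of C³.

-216

Characteristic polynomial: t^3 - 11t^2 + 38t - 40 = (t - 5)(t - 4)(t - 2), so the eigenvalues are 2, 4, 5.
t=5: eigenvector (0, 1, 0).
t=2: eigenvector (1, 0, -2).
t=4: eigenvector (-2, 0, 5).
P = [[0, 1, -2], [1, 0, 0], [0, -2, 5]], D = diag(5, 2, 4), P⁻¹ = [[0, 1, 0], [5, 0, 2], [2, 0, 1]].
C³ = P·diag(125, 8, 64)·P⁻¹ = [[-216, 0, -112], [0, 125, 0], [560, 0, 288]].
The requested entry is -216.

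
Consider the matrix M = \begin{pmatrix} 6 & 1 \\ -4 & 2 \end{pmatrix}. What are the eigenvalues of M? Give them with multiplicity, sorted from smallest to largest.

4, 4

Characteristic polynomial: p(r) = r^2 - 8r + 16 = (r - 4)^2.
Roots (with multiplicity): 4, 4.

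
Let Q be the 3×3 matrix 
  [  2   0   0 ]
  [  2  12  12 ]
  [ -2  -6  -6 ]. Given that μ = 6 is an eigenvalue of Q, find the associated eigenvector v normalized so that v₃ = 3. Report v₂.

Q − 6I = [[-4, 0, 0], [2, 6, 12], [-2, -6, -12]].
Solving (Q − 6I)v = 0 gives the eigenspace spanned by (0, -6, 3).
With v₃ = 3, v = (0, -6, 3), so v₂ = -6.

-6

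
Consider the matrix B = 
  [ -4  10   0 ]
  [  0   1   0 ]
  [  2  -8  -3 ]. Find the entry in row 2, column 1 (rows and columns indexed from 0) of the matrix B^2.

36

Characteristic polynomial: s^3 + 6s^2 + 5s - 12 = (s - 1)(s + 3)(s + 4), so the eigenvalues are -4, -3, 1.
s=-4: eigenvector (1, 0, -2).
s=-3: eigenvector (0, 0, 1).
s=1: eigenvector (2, 1, -1).
P = [[1, 0, 2], [0, 0, 1], [-2, 1, -1]], D = diag(-4, -3, 1), P⁻¹ = [[1, -2, 0], [2, -3, 1], [0, 1, 0]].
B² = P·diag(16, 9, 1)·P⁻¹ = [[16, -30, 0], [0, 1, 0], [-14, 36, 9]].
The requested entry is 36.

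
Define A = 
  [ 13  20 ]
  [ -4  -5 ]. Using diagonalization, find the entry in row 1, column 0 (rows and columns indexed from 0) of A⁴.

Characteristic polynomial: r^2 - 8r + 15 = (r - 5)(r - 3), so the eigenvalues are 3, 5.
r=3: eigenvector (2, -1).
r=5: eigenvector (-5, 2).
P = [[2, -5], [-1, 2]], D = diag(3, 5), P⁻¹ = [[-2, -5], [-1, -2]].
A⁴ = P·diag(81, 625)·P⁻¹ = [[2801, 5440], [-1088, -2095]].
The requested entry is -1088.

-1088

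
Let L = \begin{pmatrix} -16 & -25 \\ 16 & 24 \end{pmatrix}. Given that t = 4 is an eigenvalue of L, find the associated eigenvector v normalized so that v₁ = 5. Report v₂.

L − 4I = [[-20, -25], [16, 20]].
Solving (L − 4I)v = 0 gives the eigenspace spanned by (5, -4).
With v₁ = 5, v = (5, -4), so v₂ = -4.

-4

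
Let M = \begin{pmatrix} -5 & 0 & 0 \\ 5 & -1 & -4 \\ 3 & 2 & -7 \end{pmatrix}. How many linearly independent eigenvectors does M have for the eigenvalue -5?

1

M + 5I = [[0, 0, 0], [5, 4, -4], [3, 2, -2]].
This matrix has rank 2, so its null space has dimension 3 − 2 = 1.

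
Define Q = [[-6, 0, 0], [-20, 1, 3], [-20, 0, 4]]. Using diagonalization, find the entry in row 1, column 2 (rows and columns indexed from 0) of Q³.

63

Characteristic polynomial: λ^3 + λ^2 - 26λ + 24 = (λ - 4)(λ - 1)(λ + 6), so the eigenvalues are -6, 1, 4.
λ=-6: eigenvector (1, 2, 2).
λ=1: eigenvector (0, 1, 0).
λ=4: eigenvector (0, 1, 1).
P = [[1, 0, 0], [2, 1, 1], [2, 0, 1]], D = diag(-6, 1, 4), P⁻¹ = [[1, 0, 0], [0, 1, -1], [-2, 0, 1]].
Q³ = P·diag(-216, 1, 64)·P⁻¹ = [[-216, 0, 0], [-560, 1, 63], [-560, 0, 64]].
The requested entry is 63.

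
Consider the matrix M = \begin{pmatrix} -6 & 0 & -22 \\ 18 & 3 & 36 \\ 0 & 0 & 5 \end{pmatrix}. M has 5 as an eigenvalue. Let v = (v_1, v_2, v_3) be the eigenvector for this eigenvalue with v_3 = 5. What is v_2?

0

M − 5I = [[-11, 0, -22], [18, -2, 36], [0, 0, 0]].
Solving (M − 5I)v = 0 gives the eigenspace spanned by (-10, 0, 5).
With v_3 = 5, v = (-10, 0, 5), so v_2 = 0.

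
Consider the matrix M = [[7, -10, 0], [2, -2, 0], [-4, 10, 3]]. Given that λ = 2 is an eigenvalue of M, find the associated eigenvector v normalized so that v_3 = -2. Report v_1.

2

M − 2I = [[5, -10, 0], [2, -4, 0], [-4, 10, 1]].
Solving (M − 2I)v = 0 gives the eigenspace spanned by (2, 1, -2).
With v_3 = -2, v = (2, 1, -2), so v_1 = 2.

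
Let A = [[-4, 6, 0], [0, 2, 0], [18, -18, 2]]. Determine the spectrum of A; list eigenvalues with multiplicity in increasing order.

Characteristic polynomial: p(t) = t^3 - 12t + 16 = (t - 2)^2(t + 4).
Roots (with multiplicity): -4, 2, 2.

-4, 2, 2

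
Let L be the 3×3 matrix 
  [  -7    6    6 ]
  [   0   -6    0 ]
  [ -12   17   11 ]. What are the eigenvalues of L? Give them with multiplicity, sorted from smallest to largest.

Characteristic polynomial: p(t) = t^3 + 2t^2 - 29t - 30 = (t - 5)(t + 1)(t + 6).
Roots (with multiplicity): -6, -1, 5.

-6, -1, 5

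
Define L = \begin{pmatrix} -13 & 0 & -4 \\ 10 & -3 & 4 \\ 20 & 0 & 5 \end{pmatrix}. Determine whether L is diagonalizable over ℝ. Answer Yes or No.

Characteristic polynomial: p(r) = r^3 + 11r^2 + 39r + 45 = (r + 3)^2(r + 5).
r = -3 has algebraic multiplicity 2; rank(L + 3I) = 1, so geometric multiplicity = 2.
Every eigenvalue has geometric = algebraic multiplicity, so L is diagonalizable.

Yes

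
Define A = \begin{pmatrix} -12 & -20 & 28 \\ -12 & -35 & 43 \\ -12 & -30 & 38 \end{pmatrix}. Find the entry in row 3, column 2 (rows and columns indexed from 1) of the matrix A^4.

Characteristic polynomial: λ^3 + 9λ^2 + 20λ = λ(λ + 4)(λ + 5), so the eigenvalues are -5, -4, 0.
λ=-4: eigenvector (1, 1, 1).
λ=-5: eigenvector (4, 7, 6).
λ=0: eigenvector (2, 3, 3).
P = [[1, 4, 2], [1, 7, 3], [1, 6, 3]], D = diag(-4, -5, 0), P⁻¹ = [[3, 0, -2], [0, 1, -1], [-1, -2, 3]].
A⁴ = P·diag(256, 625, 0)·P⁻¹ = [[768, 2500, -3012], [768, 4375, -4887], [768, 3750, -4262]].
The requested entry is 3750.

3750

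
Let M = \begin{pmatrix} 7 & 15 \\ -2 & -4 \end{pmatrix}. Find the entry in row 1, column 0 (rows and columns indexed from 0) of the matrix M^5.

Characteristic polynomial: μ^2 - 3μ + 2 = (μ - 2)(μ - 1), so the eigenvalues are 1, 2.
μ=1: eigenvector (-5, 2).
μ=2: eigenvector (-3, 1).
P = [[-5, -3], [2, 1]], D = diag(1, 2), P⁻¹ = [[1, 3], [-2, -5]].
M⁵ = P·diag(1, 32)·P⁻¹ = [[187, 465], [-62, -154]].
The requested entry is -62.

-62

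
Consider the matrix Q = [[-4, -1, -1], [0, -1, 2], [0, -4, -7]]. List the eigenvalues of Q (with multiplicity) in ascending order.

Characteristic polynomial: p(s) = s^3 + 12s^2 + 47s + 60 = (s + 3)(s + 4)(s + 5).
Roots (with multiplicity): -5, -4, -3.

-5, -4, -3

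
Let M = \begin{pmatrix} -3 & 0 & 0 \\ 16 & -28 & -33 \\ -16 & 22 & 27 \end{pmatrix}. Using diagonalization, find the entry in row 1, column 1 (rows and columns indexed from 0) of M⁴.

2638

Characteristic polynomial: λ^3 + 4λ^2 - 27λ - 90 = (λ - 5)(λ + 3)(λ + 6), so the eigenvalues are -6, -3, 5.
λ=-3: eigenvector (1, -2, 2).
λ=-6: eigenvector (0, 3, -2).
λ=5: eigenvector (0, -1, 1).
P = [[1, 0, 0], [-2, 3, -1], [2, -2, 1]], D = diag(-3, -6, 5), P⁻¹ = [[1, 0, 0], [0, 1, 1], [-2, 2, 3]].
M⁴ = P·diag(81, 1296, 625)·P⁻¹ = [[81, 0, 0], [1088, 2638, 2013], [-1088, -1342, -717]].
The requested entry is 2638.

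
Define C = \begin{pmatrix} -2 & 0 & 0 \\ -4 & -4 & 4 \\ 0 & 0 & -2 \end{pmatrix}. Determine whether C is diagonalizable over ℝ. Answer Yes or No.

Yes

Characteristic polynomial: p(r) = r^3 + 8r^2 + 20r + 16 = (r + 2)^2(r + 4).
r = -2 has algebraic multiplicity 2; rank(C + 2I) = 1, so geometric multiplicity = 2.
Every eigenvalue has geometric = algebraic multiplicity, so C is diagonalizable.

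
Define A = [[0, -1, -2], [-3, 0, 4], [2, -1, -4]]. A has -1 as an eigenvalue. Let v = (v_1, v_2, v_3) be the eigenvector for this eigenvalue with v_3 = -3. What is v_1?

-3

A + 1I = [[1, -1, -2], [-3, 1, 4], [2, -1, -3]].
Solving (A + 1I)v = 0 gives the eigenspace spanned by (-3, 3, -3).
With v_3 = -3, v = (-3, 3, -3), so v_1 = -3.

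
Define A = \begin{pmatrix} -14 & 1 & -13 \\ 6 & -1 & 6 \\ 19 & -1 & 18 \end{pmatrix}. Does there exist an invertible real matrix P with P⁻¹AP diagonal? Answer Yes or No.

No

Characteristic polynomial: p(λ) = λ^3 - 3λ^2 - 9λ - 5 = (λ - 5)(λ + 1)^2.
λ = -1 has algebraic multiplicity 2; rank(A + 1I) = 2, so geometric multiplicity = 1.
Geometric multiplicity < algebraic multiplicity, so A is not diagonalizable.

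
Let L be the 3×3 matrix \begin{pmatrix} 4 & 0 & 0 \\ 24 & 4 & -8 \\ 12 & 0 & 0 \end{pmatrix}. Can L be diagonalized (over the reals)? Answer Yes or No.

Characteristic polynomial: p(r) = r^3 - 8r^2 + 16r = r(r - 4)^2.
r = 4 has algebraic multiplicity 2; rank(L − 4I) = 1, so geometric multiplicity = 2.
Every eigenvalue has geometric = algebraic multiplicity, so L is diagonalizable.

Yes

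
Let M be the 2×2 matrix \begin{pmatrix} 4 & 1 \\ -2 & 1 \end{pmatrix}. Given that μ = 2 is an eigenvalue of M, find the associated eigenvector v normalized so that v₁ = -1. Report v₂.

2

M − 2I = [[2, 1], [-2, -1]].
Solving (M − 2I)v = 0 gives the eigenspace spanned by (-1, 2).
With v₁ = -1, v = (-1, 2), so v₂ = 2.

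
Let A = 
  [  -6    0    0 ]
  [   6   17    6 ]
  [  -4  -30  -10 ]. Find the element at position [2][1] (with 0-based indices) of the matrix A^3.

-1170

Characteristic polynomial: t^3 - t^2 - 32t + 60 = (t - 5)(t - 2)(t + 6), so the eigenvalues are -6, 2, 5.
t=-6: eigenvector (1, 0, -1).
t=5: eigenvector (0, 1, -2).
t=2: eigenvector (0, -2, 5).
P = [[1, 0, 0], [0, 1, -2], [-1, -2, 5]], D = diag(-6, 5, 2), P⁻¹ = [[1, 0, 0], [2, 5, 2], [1, 2, 1]].
A³ = P·diag(-216, 125, 8)·P⁻¹ = [[-216, 0, 0], [234, 593, 234], [-244, -1170, -460]].
The requested entry is -1170.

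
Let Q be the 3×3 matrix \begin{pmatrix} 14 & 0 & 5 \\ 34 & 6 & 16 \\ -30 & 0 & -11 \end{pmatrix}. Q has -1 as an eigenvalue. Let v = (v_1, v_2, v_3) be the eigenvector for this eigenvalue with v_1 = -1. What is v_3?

3

Q + 1I = [[15, 0, 5], [34, 7, 16], [-30, 0, -10]].
Solving (Q + 1I)v = 0 gives the eigenspace spanned by (-1, -2, 3).
With v_1 = -1, v = (-1, -2, 3), so v_3 = 3.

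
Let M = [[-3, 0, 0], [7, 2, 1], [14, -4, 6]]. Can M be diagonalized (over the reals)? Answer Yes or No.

Characteristic polynomial: p(t) = t^3 - 5t^2 - 8t + 48 = (t - 4)^2(t + 3).
t = 4 has algebraic multiplicity 2; rank(M − 4I) = 2, so geometric multiplicity = 1.
Geometric multiplicity < algebraic multiplicity, so M is not diagonalizable.

No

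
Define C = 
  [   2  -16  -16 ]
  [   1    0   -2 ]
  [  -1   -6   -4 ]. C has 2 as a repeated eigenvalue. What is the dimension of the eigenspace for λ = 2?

C − 2I = [[0, -16, -16], [1, -2, -2], [-1, -6, -6]].
This matrix has rank 2, so its null space has dimension 3 − 2 = 1.

1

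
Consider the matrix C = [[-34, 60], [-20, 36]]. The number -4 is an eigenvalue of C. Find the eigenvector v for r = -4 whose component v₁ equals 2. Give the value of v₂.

1

C + 4I = [[-30, 60], [-20, 40]].
Solving (C + 4I)v = 0 gives the eigenspace spanned by (2, 1).
With v₁ = 2, v = (2, 1), so v₂ = 1.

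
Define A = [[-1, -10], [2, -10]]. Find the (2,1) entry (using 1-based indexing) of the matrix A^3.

182

Characteristic polynomial: λ^2 + 11λ + 30 = (λ + 5)(λ + 6), so the eigenvalues are -6, -5.
λ=-6: eigenvector (2, 1).
λ=-5: eigenvector (5, 2).
P = [[2, 5], [1, 2]], D = diag(-6, -5), P⁻¹ = [[-2, 5], [1, -2]].
A³ = P·diag(-216, -125)·P⁻¹ = [[239, -910], [182, -580]].
The requested entry is 182.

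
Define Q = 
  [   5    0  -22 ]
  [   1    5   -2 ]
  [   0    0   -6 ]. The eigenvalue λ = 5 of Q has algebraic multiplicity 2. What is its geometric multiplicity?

1

Q − 5I = [[0, 0, -22], [1, 0, -2], [0, 0, -11]].
This matrix has rank 2, so its null space has dimension 3 − 2 = 1.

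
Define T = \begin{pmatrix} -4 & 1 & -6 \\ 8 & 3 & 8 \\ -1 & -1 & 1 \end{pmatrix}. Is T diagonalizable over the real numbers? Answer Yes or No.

Characteristic polynomial: p(λ) = λ^3 - 19λ + 30 = (λ - 3)(λ - 2)(λ + 5).
All 3 eigenvalues are distinct, so T is diagonalizable.

Yes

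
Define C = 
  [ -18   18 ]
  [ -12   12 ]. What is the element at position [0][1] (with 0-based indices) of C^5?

23328

Characteristic polynomial: t^2 + 6t = t(t + 6), so the eigenvalues are -6, 0.
t=0: eigenvector (1, 1).
t=-6: eigenvector (3, 2).
P = [[1, 3], [1, 2]], D = diag(0, -6), P⁻¹ = [[-2, 3], [1, -1]].
C⁵ = P·diag(0, -7776)·P⁻¹ = [[-23328, 23328], [-15552, 15552]].
The requested entry is 23328.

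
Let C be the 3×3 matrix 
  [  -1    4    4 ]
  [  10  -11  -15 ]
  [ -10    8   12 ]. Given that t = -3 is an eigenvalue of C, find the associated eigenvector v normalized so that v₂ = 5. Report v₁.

-2

C + 3I = [[2, 4, 4], [10, -8, -15], [-10, 8, 15]].
Solving (C + 3I)v = 0 gives the eigenspace spanned by (-2, 5, -4).
With v₂ = 5, v = (-2, 5, -4), so v₁ = -2.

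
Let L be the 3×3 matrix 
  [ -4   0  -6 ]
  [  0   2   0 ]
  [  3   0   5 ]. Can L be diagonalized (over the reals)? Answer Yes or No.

Yes

Characteristic polynomial: p(μ) = μ^3 - 3μ^2 + 4 = (μ - 2)^2(μ + 1).
μ = 2 has algebraic multiplicity 2; rank(L − 2I) = 1, so geometric multiplicity = 2.
Every eigenvalue has geometric = algebraic multiplicity, so L is diagonalizable.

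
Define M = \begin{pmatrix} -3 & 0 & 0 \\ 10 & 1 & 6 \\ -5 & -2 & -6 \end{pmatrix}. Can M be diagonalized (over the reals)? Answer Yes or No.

Yes

Characteristic polynomial: p(μ) = μ^3 + 8μ^2 + 21μ + 18 = (μ + 2)(μ + 3)^2.
μ = -3 has algebraic multiplicity 2; rank(M + 3I) = 1, so geometric multiplicity = 2.
Every eigenvalue has geometric = algebraic multiplicity, so M is diagonalizable.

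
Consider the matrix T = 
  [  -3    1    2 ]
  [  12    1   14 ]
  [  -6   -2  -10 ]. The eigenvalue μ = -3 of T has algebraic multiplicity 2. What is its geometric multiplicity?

1

T + 3I = [[0, 1, 2], [12, 4, 14], [-6, -2, -7]].
This matrix has rank 2, so its null space has dimension 3 − 2 = 1.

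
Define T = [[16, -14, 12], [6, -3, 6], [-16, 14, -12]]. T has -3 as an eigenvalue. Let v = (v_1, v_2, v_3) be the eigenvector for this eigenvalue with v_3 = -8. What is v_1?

8

T + 3I = [[19, -14, 12], [6, 0, 6], [-16, 14, -9]].
Solving (T + 3I)v = 0 gives the eigenspace spanned by (8, 4, -8).
With v_3 = -8, v = (8, 4, -8), so v_1 = 8.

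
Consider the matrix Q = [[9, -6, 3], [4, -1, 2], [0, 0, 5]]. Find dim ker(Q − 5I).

1

Q − 5I = [[4, -6, 3], [4, -6, 2], [0, 0, 0]].
This matrix has rank 2, so its null space has dimension 3 − 2 = 1.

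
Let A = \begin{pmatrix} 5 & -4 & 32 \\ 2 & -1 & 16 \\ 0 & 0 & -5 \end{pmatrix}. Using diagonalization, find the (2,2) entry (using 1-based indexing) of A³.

Characteristic polynomial: λ^3 + λ^2 - 17λ + 15 = (λ - 3)(λ - 1)(λ + 5), so the eigenvalues are -5, 1, 3.
λ=1: eigenvector (-1, -1, 0).
λ=3: eigenvector (2, 1, 0).
λ=-5: eigenvector (-4, -2, 1).
P = [[-1, 2, -4], [-1, 1, -2], [0, 0, 1]], D = diag(1, 3, -5), P⁻¹ = [[1, -2, 0], [1, -1, 2], [0, 0, 1]].
A³ = P·diag(1, 27, -125)·P⁻¹ = [[53, -52, 608], [26, -25, 304], [0, 0, -125]].
The requested entry is -25.

-25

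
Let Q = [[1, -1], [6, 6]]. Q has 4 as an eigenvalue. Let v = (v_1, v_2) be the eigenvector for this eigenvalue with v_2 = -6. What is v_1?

2

Q − 4I = [[-3, -1], [6, 2]].
Solving (Q − 4I)v = 0 gives the eigenspace spanned by (2, -6).
With v_2 = -6, v = (2, -6), so v_1 = 2.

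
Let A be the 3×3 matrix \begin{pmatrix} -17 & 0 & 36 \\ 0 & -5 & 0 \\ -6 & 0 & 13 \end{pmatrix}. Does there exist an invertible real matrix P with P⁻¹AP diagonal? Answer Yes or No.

Yes

Characteristic polynomial: p(t) = t^3 + 9t^2 + 15t - 25 = (t - 1)(t + 5)^2.
t = -5 has algebraic multiplicity 2; rank(A + 5I) = 1, so geometric multiplicity = 2.
Every eigenvalue has geometric = algebraic multiplicity, so A is diagonalizable.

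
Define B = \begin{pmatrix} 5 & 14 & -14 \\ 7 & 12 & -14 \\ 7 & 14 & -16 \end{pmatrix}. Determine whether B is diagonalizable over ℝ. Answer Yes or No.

Characteristic polynomial: p(r) = r^3 - r^2 - 16r - 20 = (r - 5)(r + 2)^2.
r = -2 has algebraic multiplicity 2; rank(B + 2I) = 1, so geometric multiplicity = 2.
Every eigenvalue has geometric = algebraic multiplicity, so B is diagonalizable.

Yes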